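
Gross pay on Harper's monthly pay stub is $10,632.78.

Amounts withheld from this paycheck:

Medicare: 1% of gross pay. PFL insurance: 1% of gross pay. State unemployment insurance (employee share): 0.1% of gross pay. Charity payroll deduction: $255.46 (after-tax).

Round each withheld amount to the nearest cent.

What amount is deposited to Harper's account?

$10,154.03

State unemployment insurance (employee share): $10,632.78 × 0.001 = $10.63
Medicare: $10,632.78 × 0.01 = $106.33
PFL insurance: $10,632.78 × 0.01 = $106.33
Charity payroll deduction: $255.46
Total deductions = $10.63 + $106.33 + $106.33 + $255.46 = $478.75
Net pay = $10,632.78 − $478.75 = $10,154.03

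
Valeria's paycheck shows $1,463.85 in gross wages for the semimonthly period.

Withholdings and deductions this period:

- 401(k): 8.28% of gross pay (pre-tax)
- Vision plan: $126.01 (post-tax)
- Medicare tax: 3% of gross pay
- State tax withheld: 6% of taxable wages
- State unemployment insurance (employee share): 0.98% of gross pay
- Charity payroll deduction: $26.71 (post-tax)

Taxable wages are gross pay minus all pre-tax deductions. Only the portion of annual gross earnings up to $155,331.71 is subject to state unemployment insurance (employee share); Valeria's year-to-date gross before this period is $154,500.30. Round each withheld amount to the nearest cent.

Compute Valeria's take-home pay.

$1,057.29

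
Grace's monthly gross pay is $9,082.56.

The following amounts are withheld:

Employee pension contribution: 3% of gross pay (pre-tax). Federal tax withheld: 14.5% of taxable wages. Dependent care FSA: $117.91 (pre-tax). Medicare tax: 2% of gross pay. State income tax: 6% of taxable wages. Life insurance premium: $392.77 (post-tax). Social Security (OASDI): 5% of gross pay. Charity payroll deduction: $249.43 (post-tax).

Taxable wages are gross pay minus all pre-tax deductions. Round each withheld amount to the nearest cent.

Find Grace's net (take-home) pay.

$5,632.30

Employee pension contribution: $9,082.56 × 0.03 = $272.48
Dependent care FSA: $117.91
Pre-tax total = $272.48 + $117.91 = $390.39
Taxable wages = $9,082.56 − $390.39 = $8,692.17
Federal tax withheld: $8,692.17 × 0.145 = $1,260.36
State income tax: $8,692.17 × 0.06 = $521.53
Social Security (OASDI): $9,082.56 × 0.05 = $454.13
Medicare tax: $9,082.56 × 0.02 = $181.65
Charity payroll deduction: $249.43
Life insurance premium: $392.77
Total deductions = $272.48 + $117.91 + $1,260.36 + $521.53 + $454.13 + $181.65 + $249.43 + $392.77 = $3,450.26
Net pay = $9,082.56 − $3,450.26 = $5,632.30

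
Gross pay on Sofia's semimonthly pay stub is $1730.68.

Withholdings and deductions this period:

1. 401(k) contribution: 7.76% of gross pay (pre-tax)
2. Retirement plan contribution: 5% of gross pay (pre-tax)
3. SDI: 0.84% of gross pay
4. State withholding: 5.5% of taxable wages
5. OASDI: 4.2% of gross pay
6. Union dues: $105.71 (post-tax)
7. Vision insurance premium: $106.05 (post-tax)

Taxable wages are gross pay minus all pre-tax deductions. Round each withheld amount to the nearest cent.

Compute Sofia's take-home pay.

401(k) contribution: $1730.68 × 0.0776 = $134.30
Retirement plan contribution: $1730.68 × 0.05 = $86.53
Pre-tax total = $134.30 + $86.53 = $220.83
Taxable wages = $1730.68 − $220.83 = $1509.85
State withholding: $1509.85 × 0.055 = $83.04
OASDI: $1730.68 × 0.042 = $72.69
SDI: $1730.68 × 0.0084 = $14.54
Union dues: $105.71
Vision insurance premium: $106.05
Total deductions = $134.30 + $86.53 + $83.04 + $72.69 + $14.54 + $105.71 + $106.05 = $602.86
Net pay = $1730.68 − $602.86 = $1127.82

$1127.82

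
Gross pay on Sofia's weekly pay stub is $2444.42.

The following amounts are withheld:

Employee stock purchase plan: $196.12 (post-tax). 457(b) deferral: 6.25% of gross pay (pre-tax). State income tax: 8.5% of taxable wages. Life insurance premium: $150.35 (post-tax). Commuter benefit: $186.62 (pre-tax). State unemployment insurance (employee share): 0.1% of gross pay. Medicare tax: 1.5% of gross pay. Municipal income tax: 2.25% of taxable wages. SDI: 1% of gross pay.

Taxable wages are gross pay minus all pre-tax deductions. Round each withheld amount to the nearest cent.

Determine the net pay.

$1468.71

457(b) deferral: $2444.42 × 0.0625 = $152.78
Commuter benefit: $186.62
Pre-tax total = $152.78 + $186.62 = $339.40
Taxable wages = $2444.42 − $339.40 = $2105.02
Municipal income tax: $2105.02 × 0.0225 = $47.36
State income tax: $2105.02 × 0.085 = $178.93
Medicare tax: $2444.42 × 0.015 = $36.67
SDI: $2444.42 × 0.01 = $24.44
State unemployment insurance (employee share): $2444.42 × 0.001 = $2.44
Life insurance premium: $150.35
Employee stock purchase plan: $196.12
Total deductions = $152.78 + $186.62 + $47.36 + $178.93 + $36.67 + $24.44 + $2.44 + $150.35 + $196.12 = $975.71
Net pay = $2444.42 − $975.71 = $1468.71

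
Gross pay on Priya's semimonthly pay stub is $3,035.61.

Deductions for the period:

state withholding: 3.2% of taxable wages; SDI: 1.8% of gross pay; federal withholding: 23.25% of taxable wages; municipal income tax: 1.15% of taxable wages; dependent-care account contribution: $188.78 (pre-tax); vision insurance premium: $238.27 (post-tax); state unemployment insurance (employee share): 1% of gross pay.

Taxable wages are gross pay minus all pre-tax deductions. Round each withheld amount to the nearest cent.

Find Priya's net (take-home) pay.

$1,737.83

Dependent-care account contribution: $188.78
Taxable wages = $3,035.61 − $188.78 = $2,846.83
Municipal income tax: $2,846.83 × 0.0115 = $32.74
Federal withholding: $2,846.83 × 0.2325 = $661.89
State withholding: $2,846.83 × 0.032 = $91.10
SDI: $3,035.61 × 0.018 = $54.64
State unemployment insurance (employee share): $3,035.61 × 0.01 = $30.36
Vision insurance premium: $238.27
Total deductions = $188.78 + $32.74 + $661.89 + $91.10 + $54.64 + $30.36 + $238.27 = $1,297.78
Net pay = $3,035.61 − $1,297.78 = $1,737.83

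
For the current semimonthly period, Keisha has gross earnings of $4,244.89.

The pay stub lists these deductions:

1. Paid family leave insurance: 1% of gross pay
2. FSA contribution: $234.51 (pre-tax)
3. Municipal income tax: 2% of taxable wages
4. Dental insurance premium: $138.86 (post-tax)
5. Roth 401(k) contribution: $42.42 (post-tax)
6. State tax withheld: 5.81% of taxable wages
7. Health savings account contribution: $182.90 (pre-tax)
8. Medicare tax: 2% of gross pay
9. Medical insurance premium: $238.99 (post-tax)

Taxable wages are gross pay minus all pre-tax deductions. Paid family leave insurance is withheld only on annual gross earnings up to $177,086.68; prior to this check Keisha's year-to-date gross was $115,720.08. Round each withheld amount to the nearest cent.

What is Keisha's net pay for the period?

FSA contribution: $234.51
Health savings account contribution: $182.90
Pre-tax total = $234.51 + $182.90 = $417.41
Taxable wages = $4,244.89 − $417.41 = $3,827.48
State tax withheld: $3,827.48 × 0.0581 = $222.38
Municipal income tax: $3,827.48 × 0.02 = $76.55
Paid family leave insurance: cap not yet reached, full $4,244.89 is subject → $4,244.89 × 0.01 = $42.45
Medicare tax: $4,244.89 × 0.02 = $84.90
Roth 401(k) contribution: $42.42
Medical insurance premium: $238.99
Dental insurance premium: $138.86
Total deductions = $234.51 + $182.90 + $222.38 + $76.55 + $42.45 + $84.90 + $42.42 + $238.99 + $138.86 = $1,263.96
Net pay = $4,244.89 − $1,263.96 = $2,980.93

$2,980.93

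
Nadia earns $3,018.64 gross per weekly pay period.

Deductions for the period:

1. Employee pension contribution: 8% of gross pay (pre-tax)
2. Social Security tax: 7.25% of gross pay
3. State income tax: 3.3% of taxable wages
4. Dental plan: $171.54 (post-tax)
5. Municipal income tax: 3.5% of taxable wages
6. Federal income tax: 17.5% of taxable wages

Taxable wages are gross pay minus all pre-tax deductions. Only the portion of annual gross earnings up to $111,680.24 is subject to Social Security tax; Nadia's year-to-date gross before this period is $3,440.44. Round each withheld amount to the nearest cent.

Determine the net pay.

$1,711.91

Employee pension contribution: $3,018.64 × 0.08 = $241.49
Taxable wages = $3,018.64 − $241.49 = $2,777.15
Federal income tax: $2,777.15 × 0.175 = $486.00
State income tax: $2,777.15 × 0.033 = $91.65
Municipal income tax: $2,777.15 × 0.035 = $97.20
Social Security tax: cap not yet reached, full $3,018.64 is subject → $3,018.64 × 0.0725 = $218.85
Dental plan: $171.54
Total deductions = $241.49 + $486.00 + $91.65 + $97.20 + $218.85 + $171.54 = $1,306.73
Net pay = $3,018.64 − $1,306.73 = $1,711.91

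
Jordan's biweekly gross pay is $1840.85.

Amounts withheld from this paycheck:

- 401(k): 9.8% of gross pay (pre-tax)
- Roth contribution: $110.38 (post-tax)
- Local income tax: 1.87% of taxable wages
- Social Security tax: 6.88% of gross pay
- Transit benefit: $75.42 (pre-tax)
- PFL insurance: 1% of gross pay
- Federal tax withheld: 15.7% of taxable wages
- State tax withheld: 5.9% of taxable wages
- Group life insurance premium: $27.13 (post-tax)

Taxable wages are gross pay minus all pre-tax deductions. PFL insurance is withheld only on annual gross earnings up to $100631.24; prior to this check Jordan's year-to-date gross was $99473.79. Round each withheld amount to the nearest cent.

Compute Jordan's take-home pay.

401(k): $1840.85 × 0.098 = $180.40
Transit benefit: $75.42
Pre-tax total = $180.40 + $75.42 = $255.82
Taxable wages = $1840.85 − $255.82 = $1585.03
State tax withheld: $1585.03 × 0.059 = $93.52
Federal tax withheld: $1585.03 × 0.157 = $248.85
Local income tax: $1585.03 × 0.0187 = $29.64
Social Security tax: $1840.85 × 0.0688 = $126.65
PFL insurance: only $100631.24 − $99473.79 = $1157.45 of this check is subject → $1157.45 × 0.01 = $11.57
Group life insurance premium: $27.13
Roth contribution: $110.38
Total deductions = $180.40 + $75.42 + $93.52 + $248.85 + $29.64 + $126.65 + $11.57 + $27.13 + $110.38 = $903.56
Net pay = $1840.85 − $903.56 = $937.29

$937.29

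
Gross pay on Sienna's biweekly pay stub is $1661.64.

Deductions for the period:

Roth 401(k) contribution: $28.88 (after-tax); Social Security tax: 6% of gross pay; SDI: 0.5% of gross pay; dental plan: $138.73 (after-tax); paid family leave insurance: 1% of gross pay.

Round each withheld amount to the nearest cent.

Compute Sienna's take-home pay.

$1369.40

Social Security tax: $1661.64 × 0.06 = $99.70
SDI: $1661.64 × 0.005 = $8.31
Paid family leave insurance: $1661.64 × 0.01 = $16.62
Dental plan: $138.73
Roth 401(k) contribution: $28.88
Total deductions = $99.70 + $8.31 + $16.62 + $138.73 + $28.88 = $292.24
Net pay = $1661.64 − $292.24 = $1369.40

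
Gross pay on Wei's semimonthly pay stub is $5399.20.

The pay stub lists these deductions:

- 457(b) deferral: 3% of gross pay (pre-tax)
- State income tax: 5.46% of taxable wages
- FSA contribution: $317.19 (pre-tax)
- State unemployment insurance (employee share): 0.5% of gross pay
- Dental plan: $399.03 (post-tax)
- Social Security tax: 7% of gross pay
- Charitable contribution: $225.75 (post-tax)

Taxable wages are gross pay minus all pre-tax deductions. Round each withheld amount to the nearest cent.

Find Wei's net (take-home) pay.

$3621.68

457(b) deferral: $5399.20 × 0.03 = $161.98
FSA contribution: $317.19
Pre-tax total = $161.98 + $317.19 = $479.17
Taxable wages = $5399.20 − $479.17 = $4920.03
State income tax: $4920.03 × 0.0546 = $268.63
Social Security tax: $5399.20 × 0.07 = $377.94
State unemployment insurance (employee share): $5399.20 × 0.005 = $27.00
Charitable contribution: $225.75
Dental plan: $399.03
Total deductions = $161.98 + $317.19 + $268.63 + $377.94 + $27.00 + $225.75 + $399.03 = $1777.52
Net pay = $5399.20 − $1777.52 = $3621.68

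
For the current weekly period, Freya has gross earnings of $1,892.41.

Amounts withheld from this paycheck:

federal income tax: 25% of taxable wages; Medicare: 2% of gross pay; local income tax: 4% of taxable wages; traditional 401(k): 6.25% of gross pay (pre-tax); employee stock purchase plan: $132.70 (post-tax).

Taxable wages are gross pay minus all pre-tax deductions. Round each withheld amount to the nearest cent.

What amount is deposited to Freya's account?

Traditional 401(k): $1,892.41 × 0.0625 = $118.28
Taxable wages = $1,892.41 − $118.28 = $1,774.13
Local income tax: $1,774.13 × 0.04 = $70.97
Federal income tax: $1,774.13 × 0.25 = $443.53
Medicare: $1,892.41 × 0.02 = $37.85
Employee stock purchase plan: $132.70
Total deductions = $118.28 + $70.97 + $443.53 + $37.85 + $132.70 = $803.33
Net pay = $1,892.41 − $803.33 = $1,089.08

$1,089.08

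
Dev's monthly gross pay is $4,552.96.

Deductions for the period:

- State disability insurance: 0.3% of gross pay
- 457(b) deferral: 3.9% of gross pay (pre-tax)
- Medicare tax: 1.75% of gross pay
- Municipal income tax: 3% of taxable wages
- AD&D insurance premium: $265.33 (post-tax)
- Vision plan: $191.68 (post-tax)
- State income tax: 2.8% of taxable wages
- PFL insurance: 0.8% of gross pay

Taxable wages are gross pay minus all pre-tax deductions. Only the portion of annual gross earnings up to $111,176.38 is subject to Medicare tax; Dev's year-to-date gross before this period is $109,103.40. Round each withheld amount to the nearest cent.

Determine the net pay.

$3,578.25

457(b) deferral: $4,552.96 × 0.039 = $177.57
Taxable wages = $4,552.96 − $177.57 = $4,375.39
Municipal income tax: $4,375.39 × 0.03 = $131.26
State income tax: $4,375.39 × 0.028 = $122.51
Medicare tax: only $111,176.38 − $109,103.40 = $2,072.98 of this check is subject → $2,072.98 × 0.0175 = $36.28
PFL insurance: $4,552.96 × 0.008 = $36.42
State disability insurance: $4,552.96 × 0.003 = $13.66
AD&D insurance premium: $265.33
Vision plan: $191.68
Total deductions = $177.57 + $131.26 + $122.51 + $36.28 + $36.42 + $13.66 + $265.33 + $191.68 = $974.71
Net pay = $4,552.96 − $974.71 = $3,578.25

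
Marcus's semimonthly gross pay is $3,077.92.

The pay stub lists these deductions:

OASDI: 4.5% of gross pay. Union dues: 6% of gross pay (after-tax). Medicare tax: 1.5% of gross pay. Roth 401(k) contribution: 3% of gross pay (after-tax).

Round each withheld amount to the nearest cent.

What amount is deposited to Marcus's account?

$2,616.22

Medicare tax: $3,077.92 × 0.015 = $46.17
OASDI: $3,077.92 × 0.045 = $138.51
Roth 401(k) contribution: $3,077.92 × 0.03 = $92.34
Union dues: $3,077.92 × 0.06 = $184.68
Total deductions = $46.17 + $138.51 + $92.34 + $184.68 = $461.70
Net pay = $3,077.92 − $461.70 = $2,616.22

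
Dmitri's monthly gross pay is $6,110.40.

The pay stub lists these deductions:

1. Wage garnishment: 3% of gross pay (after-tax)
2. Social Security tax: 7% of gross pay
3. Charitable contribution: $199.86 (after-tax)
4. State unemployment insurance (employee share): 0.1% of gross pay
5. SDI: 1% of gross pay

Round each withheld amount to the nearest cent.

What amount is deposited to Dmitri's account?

SDI: $6,110.40 × 0.01 = $61.10
State unemployment insurance (employee share): $6,110.40 × 0.001 = $6.11
Social Security tax: $6,110.40 × 0.07 = $427.73
Wage garnishment: $6,110.40 × 0.03 = $183.31
Charitable contribution: $199.86
Total deductions = $61.10 + $6.11 + $427.73 + $183.31 + $199.86 = $878.11
Net pay = $6,110.40 − $878.11 = $5,232.29

$5,232.29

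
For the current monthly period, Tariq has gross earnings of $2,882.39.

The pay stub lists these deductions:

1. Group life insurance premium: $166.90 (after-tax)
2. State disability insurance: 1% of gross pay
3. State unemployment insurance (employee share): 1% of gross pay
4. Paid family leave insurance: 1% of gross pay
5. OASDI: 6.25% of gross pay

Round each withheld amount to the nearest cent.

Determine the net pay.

OASDI: $2,882.39 × 0.0625 = $180.15
Paid family leave insurance: $2,882.39 × 0.01 = $28.82
State unemployment insurance (employee share): $2,882.39 × 0.01 = $28.82
State disability insurance: $2,882.39 × 0.01 = $28.82
Group life insurance premium: $166.90
Total deductions = $180.15 + $28.82 + $28.82 + $28.82 + $166.90 = $433.51
Net pay = $2,882.39 − $433.51 = $2,448.88

$2,448.88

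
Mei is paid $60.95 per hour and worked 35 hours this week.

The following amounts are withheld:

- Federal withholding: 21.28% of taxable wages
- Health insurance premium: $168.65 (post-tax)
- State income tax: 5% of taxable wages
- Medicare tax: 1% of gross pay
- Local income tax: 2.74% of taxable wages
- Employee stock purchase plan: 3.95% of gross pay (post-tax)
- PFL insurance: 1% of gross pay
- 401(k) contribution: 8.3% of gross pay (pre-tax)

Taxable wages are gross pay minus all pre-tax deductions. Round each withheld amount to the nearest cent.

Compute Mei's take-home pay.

$1,092.93

Gross pay: 35 × $60.95 = $2,133.25
401(k) contribution: $2,133.25 × 0.083 = $177.06
Taxable wages = $2,133.25 − $177.06 = $1,956.19
Local income tax: $1,956.19 × 0.0274 = $53.60
Federal withholding: $1,956.19 × 0.2128 = $416.28
State income tax: $1,956.19 × 0.05 = $97.81
PFL insurance: $2,133.25 × 0.01 = $21.33
Medicare tax: $2,133.25 × 0.01 = $21.33
Employee stock purchase plan: $2,133.25 × 0.0395 = $84.26
Health insurance premium: $168.65
Total deductions = $177.06 + $53.60 + $416.28 + $97.81 + $21.33 + $21.33 + $84.26 + $168.65 = $1,040.32
Net pay = $2,133.25 − $1,040.32 = $1,092.93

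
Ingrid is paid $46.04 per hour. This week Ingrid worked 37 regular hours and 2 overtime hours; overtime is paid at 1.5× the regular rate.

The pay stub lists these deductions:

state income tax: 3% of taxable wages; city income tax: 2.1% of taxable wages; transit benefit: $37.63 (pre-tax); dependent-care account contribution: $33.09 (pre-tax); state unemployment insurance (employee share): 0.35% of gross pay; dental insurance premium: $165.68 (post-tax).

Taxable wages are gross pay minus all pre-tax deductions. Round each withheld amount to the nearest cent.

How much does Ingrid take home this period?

Regular pay: 37 × $46.04 = $1703.48
Overtime pay: 2 × $46.04 × 1.5 = $138.12
Gross pay = $1703.48 + $138.12 = $1841.60
Transit benefit: $37.63
Dependent-care account contribution: $33.09
Pre-tax total = $37.63 + $33.09 = $70.72
Taxable wages = $1841.60 − $70.72 = $1770.88
State income tax: $1770.88 × 0.03 = $53.13
City income tax: $1770.88 × 0.021 = $37.19
State unemployment insurance (employee share): $1841.60 × 0.0035 = $6.45
Dental insurance premium: $165.68
Total deductions = $37.63 + $33.09 + $53.13 + $37.19 + $6.45 + $165.68 = $333.17
Net pay = $1841.60 − $333.17 = $1508.43

$1508.43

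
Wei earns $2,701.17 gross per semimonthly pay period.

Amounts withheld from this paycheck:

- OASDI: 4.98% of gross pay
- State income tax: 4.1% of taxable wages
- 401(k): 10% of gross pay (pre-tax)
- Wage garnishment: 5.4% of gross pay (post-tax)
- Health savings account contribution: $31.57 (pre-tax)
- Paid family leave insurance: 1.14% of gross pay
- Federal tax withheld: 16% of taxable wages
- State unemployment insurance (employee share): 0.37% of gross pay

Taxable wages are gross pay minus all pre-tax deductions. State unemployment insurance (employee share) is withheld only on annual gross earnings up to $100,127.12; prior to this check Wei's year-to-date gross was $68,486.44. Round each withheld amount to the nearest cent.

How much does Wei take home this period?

$1,596.02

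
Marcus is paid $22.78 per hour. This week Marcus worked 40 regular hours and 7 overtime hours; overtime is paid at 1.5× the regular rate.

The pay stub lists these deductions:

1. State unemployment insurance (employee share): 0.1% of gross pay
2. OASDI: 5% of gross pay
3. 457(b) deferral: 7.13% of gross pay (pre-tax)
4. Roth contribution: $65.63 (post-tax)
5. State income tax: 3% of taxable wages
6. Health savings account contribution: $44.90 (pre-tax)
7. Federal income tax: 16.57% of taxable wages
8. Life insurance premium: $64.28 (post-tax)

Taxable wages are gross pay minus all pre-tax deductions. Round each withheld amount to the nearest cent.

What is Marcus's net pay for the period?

Regular pay: 40 × $22.78 = $911.20
Overtime pay: 7 × $22.78 × 1.5 = $239.19
Gross pay = $911.20 + $239.19 = $1,150.39
Health savings account contribution: $44.90
457(b) deferral: $1,150.39 × 0.0713 = $82.02
Pre-tax total = $44.90 + $82.02 = $126.92
Taxable wages = $1,150.39 − $126.92 = $1,023.47
State income tax: $1,023.47 × 0.03 = $30.70
Federal income tax: $1,023.47 × 0.1657 = $169.59
OASDI: $1,150.39 × 0.05 = $57.52
State unemployment insurance (employee share): $1,150.39 × 0.001 = $1.15
Life insurance premium: $64.28
Roth contribution: $65.63
Total deductions = $44.90 + $82.02 + $30.70 + $169.59 + $57.52 + $1.15 + $64.28 + $65.63 = $515.79
Net pay = $1,150.39 − $515.79 = $634.60

$634.60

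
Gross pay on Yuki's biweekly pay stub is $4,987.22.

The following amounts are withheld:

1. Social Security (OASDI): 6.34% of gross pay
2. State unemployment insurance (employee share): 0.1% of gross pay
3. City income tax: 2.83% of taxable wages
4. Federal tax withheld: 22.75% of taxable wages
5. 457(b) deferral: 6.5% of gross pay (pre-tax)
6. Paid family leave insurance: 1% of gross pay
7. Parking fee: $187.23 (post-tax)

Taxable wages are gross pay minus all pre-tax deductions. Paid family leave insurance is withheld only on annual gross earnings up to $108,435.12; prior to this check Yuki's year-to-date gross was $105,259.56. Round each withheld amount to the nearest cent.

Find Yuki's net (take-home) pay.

$2,930.08

457(b) deferral: $4,987.22 × 0.065 = $324.17
Taxable wages = $4,987.22 − $324.17 = $4,663.05
City income tax: $4,663.05 × 0.0283 = $131.96
Federal tax withheld: $4,663.05 × 0.2275 = $1,060.84
Social Security (OASDI): $4,987.22 × 0.0634 = $316.19
Paid family leave insurance: only $108,435.12 − $105,259.56 = $3,175.56 of this check is subject → $3,175.56 × 0.01 = $31.76
State unemployment insurance (employee share): $4,987.22 × 0.001 = $4.99
Parking fee: $187.23
Total deductions = $324.17 + $131.96 + $1,060.84 + $316.19 + $31.76 + $4.99 + $187.23 = $2,057.14
Net pay = $4,987.22 − $2,057.14 = $2,930.08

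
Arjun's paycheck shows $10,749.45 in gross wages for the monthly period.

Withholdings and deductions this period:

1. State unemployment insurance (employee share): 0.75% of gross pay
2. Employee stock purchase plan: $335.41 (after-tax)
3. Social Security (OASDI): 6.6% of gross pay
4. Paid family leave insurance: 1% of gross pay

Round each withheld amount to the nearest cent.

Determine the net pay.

$9,516.47

Paid family leave insurance: $10,749.45 × 0.01 = $107.49
Social Security (OASDI): $10,749.45 × 0.066 = $709.46
State unemployment insurance (employee share): $10,749.45 × 0.0075 = $80.62
Employee stock purchase plan: $335.41
Total deductions = $107.49 + $709.46 + $80.62 + $335.41 = $1,232.98
Net pay = $10,749.45 − $1,232.98 = $9,516.47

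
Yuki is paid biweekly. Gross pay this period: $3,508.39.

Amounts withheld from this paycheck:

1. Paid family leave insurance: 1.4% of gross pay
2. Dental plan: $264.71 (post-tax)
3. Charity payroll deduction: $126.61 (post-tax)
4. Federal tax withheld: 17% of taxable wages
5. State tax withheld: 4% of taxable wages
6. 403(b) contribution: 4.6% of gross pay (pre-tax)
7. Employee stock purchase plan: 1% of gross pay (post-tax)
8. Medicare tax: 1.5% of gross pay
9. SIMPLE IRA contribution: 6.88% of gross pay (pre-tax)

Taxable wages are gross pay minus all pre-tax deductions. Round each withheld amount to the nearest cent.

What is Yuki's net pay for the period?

$1,925.29

403(b) contribution: $3,508.39 × 0.046 = $161.39
SIMPLE IRA contribution: $3,508.39 × 0.0688 = $241.38
Pre-tax total = $161.39 + $241.38 = $402.77
Taxable wages = $3,508.39 − $402.77 = $3,105.62
Federal tax withheld: $3,105.62 × 0.17 = $527.96
State tax withheld: $3,105.62 × 0.04 = $124.22
Paid family leave insurance: $3,508.39 × 0.014 = $49.12
Medicare tax: $3,508.39 × 0.015 = $52.63
Employee stock purchase plan: $3,508.39 × 0.01 = $35.08
Charity payroll deduction: $126.61
Dental plan: $264.71
Total deductions = $161.39 + $241.38 + $527.96 + $124.22 + $49.12 + $52.63 + $35.08 + $126.61 + $264.71 = $1,583.10
Net pay = $3,508.39 − $1,583.10 = $1,925.29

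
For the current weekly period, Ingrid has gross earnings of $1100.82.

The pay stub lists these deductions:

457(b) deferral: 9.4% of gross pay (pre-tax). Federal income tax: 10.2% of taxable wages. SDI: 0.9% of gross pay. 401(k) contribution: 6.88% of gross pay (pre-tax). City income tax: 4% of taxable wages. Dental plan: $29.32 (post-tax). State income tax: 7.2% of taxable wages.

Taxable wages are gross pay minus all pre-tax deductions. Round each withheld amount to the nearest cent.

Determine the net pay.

401(k) contribution: $1100.82 × 0.0688 = $75.74
457(b) deferral: $1100.82 × 0.094 = $103.48
Pre-tax total = $75.74 + $103.48 = $179.22
Taxable wages = $1100.82 − $179.22 = $921.60
State income tax: $921.60 × 0.072 = $66.36
Federal income tax: $921.60 × 0.102 = $94.00
City income tax: $921.60 × 0.04 = $36.86
SDI: $1100.82 × 0.009 = $9.91
Dental plan: $29.32
Total deductions = $75.74 + $103.48 + $66.36 + $94.00 + $36.86 + $9.91 + $29.32 = $415.67
Net pay = $1100.82 − $415.67 = $685.15

$685.15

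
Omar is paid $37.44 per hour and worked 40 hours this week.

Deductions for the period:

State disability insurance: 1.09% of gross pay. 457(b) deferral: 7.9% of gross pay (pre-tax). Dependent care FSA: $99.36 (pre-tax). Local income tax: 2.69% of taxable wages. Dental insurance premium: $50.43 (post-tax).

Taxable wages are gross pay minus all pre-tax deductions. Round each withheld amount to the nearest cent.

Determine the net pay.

Gross pay: 40 × $37.44 = $1,497.60
Dependent care FSA: $99.36
457(b) deferral: $1,497.60 × 0.079 = $118.31
Pre-tax total = $99.36 + $118.31 = $217.67
Taxable wages = $1,497.60 − $217.67 = $1,279.93
Local income tax: $1,279.93 × 0.0269 = $34.43
State disability insurance: $1,497.60 × 0.0109 = $16.32
Dental insurance premium: $50.43
Total deductions = $99.36 + $118.31 + $34.43 + $16.32 + $50.43 = $318.85
Net pay = $1,497.60 − $318.85 = $1,178.75

$1,178.75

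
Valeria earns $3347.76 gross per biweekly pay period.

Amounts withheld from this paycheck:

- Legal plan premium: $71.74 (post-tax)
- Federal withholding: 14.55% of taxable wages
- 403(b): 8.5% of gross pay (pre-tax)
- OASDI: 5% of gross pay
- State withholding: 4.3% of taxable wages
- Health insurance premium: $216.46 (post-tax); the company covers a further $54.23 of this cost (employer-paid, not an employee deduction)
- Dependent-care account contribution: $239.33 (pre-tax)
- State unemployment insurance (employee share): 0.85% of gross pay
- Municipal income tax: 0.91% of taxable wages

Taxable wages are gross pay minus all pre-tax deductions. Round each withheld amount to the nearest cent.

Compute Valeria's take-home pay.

Dependent-care account contribution: $239.33
403(b): $3347.76 × 0.085 = $284.56
Pre-tax total = $239.33 + $284.56 = $523.89
Taxable wages = $3347.76 − $523.89 = $2823.87
Municipal income tax: $2823.87 × 0.0091 = $25.70
Federal withholding: $2823.87 × 0.1455 = $410.87
State withholding: $2823.87 × 0.043 = $121.43
OASDI: $3347.76 × 0.05 = $167.39
State unemployment insurance (employee share): $3347.76 × 0.0085 = $28.46
Health insurance premium: $216.46
Legal plan premium: $71.74
(Employer's $54.23 toward health insurance premium is not withheld from the employee.)
Total deductions = $239.33 + $284.56 + $25.70 + $410.87 + $121.43 + $167.39 + $28.46 + $216.46 + $71.74 = $1565.94
Net pay = $3347.76 − $1565.94 = $1781.82

$1781.82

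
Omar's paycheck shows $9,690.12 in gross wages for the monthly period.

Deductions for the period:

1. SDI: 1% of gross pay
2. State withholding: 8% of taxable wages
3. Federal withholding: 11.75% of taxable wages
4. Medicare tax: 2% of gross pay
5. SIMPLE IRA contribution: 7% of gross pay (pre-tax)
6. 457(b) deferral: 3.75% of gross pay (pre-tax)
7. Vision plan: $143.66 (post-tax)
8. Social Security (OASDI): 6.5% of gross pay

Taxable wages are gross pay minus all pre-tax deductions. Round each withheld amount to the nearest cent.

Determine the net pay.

SIMPLE IRA contribution: $9,690.12 × 0.07 = $678.31
457(b) deferral: $9,690.12 × 0.0375 = $363.38
Pre-tax total = $678.31 + $363.38 = $1,041.69
Taxable wages = $9,690.12 − $1,041.69 = $8,648.43
State withholding: $8,648.43 × 0.08 = $691.87
Federal withholding: $8,648.43 × 0.1175 = $1,016.19
Social Security (OASDI): $9,690.12 × 0.065 = $629.86
Medicare tax: $9,690.12 × 0.02 = $193.80
SDI: $9,690.12 × 0.01 = $96.90
Vision plan: $143.66
Total deductions = $678.31 + $363.38 + $691.87 + $1,016.19 + $629.86 + $193.80 + $96.90 + $143.66 = $3,813.97
Net pay = $9,690.12 − $3,813.97 = $5,876.15

$5,876.15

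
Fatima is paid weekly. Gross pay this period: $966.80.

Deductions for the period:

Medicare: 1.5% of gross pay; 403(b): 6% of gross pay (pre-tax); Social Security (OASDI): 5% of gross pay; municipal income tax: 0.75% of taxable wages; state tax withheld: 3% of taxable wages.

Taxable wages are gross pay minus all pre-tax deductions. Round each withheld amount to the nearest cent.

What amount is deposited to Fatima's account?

$811.87

403(b): $966.80 × 0.06 = $58.01
Taxable wages = $966.80 − $58.01 = $908.79
State tax withheld: $908.79 × 0.03 = $27.26
Municipal income tax: $908.79 × 0.0075 = $6.82
Social Security (OASDI): $966.80 × 0.05 = $48.34
Medicare: $966.80 × 0.015 = $14.50
Total deductions = $58.01 + $27.26 + $6.82 + $48.34 + $14.50 = $154.93
Net pay = $966.80 − $154.93 = $811.87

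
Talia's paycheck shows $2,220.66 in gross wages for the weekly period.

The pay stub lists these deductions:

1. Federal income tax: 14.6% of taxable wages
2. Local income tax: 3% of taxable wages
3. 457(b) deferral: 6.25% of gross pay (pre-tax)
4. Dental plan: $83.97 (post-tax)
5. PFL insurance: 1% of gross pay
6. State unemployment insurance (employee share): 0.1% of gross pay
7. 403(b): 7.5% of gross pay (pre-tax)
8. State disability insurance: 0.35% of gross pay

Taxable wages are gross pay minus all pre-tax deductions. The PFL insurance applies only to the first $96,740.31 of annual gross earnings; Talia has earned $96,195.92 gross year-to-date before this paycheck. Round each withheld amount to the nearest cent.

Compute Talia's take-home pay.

$1,478.82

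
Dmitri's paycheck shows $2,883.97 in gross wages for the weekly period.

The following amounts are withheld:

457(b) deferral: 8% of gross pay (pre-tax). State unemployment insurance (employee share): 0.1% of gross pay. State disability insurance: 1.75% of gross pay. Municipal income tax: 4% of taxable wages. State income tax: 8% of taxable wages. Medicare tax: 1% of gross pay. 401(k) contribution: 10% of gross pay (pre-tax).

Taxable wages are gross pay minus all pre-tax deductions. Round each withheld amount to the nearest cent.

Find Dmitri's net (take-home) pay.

401(k) contribution: $2,883.97 × 0.1 = $288.40
457(b) deferral: $2,883.97 × 0.08 = $230.72
Pre-tax total = $288.40 + $230.72 = $519.12
Taxable wages = $2,883.97 − $519.12 = $2,364.85
Municipal income tax: $2,364.85 × 0.04 = $94.59
State income tax: $2,364.85 × 0.08 = $189.19
State disability insurance: $2,883.97 × 0.0175 = $50.47
Medicare tax: $2,883.97 × 0.01 = $28.84
State unemployment insurance (employee share): $2,883.97 × 0.001 = $2.88
Total deductions = $288.40 + $230.72 + $94.59 + $189.19 + $50.47 + $28.84 + $2.88 = $885.09
Net pay = $2,883.97 − $885.09 = $1,998.88

$1,998.88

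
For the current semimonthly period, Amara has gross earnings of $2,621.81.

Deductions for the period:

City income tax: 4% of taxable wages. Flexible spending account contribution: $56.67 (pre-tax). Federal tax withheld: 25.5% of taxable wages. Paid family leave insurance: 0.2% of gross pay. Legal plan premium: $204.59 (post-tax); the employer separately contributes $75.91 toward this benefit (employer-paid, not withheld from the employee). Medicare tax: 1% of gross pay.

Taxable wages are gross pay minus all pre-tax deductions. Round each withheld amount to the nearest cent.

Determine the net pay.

Flexible spending account contribution: $56.67
Taxable wages = $2,621.81 − $56.67 = $2,565.14
Federal tax withheld: $2,565.14 × 0.255 = $654.11
City income tax: $2,565.14 × 0.04 = $102.61
Paid family leave insurance: $2,621.81 × 0.002 = $5.24
Medicare tax: $2,621.81 × 0.01 = $26.22
Legal plan premium: $204.59
(Employer's $75.91 toward legal plan premium is not withheld from the employee.)
Total deductions = $56.67 + $654.11 + $102.61 + $5.24 + $26.22 + $204.59 = $1,049.44
Net pay = $2,621.81 − $1,049.44 = $1,572.37

$1,572.37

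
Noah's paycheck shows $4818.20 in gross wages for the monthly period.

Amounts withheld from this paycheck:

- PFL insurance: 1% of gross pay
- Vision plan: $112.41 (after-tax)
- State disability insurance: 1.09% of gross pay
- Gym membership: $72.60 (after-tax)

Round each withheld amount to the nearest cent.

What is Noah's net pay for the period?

PFL insurance: $4818.20 × 0.01 = $48.18
State disability insurance: $4818.20 × 0.0109 = $52.52
Gym membership: $72.60
Vision plan: $112.41
Total deductions = $48.18 + $52.52 + $72.60 + $112.41 = $285.71
Net pay = $4818.20 − $285.71 = $4532.49

$4532.49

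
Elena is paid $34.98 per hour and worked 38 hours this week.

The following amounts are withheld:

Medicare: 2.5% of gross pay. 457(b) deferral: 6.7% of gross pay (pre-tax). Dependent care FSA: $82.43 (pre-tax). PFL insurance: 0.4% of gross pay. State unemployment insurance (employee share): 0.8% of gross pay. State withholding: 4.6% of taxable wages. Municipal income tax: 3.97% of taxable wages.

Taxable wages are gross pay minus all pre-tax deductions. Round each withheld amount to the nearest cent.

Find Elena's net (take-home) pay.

Gross pay: 38 × $34.98 = $1,329.24
Dependent care FSA: $82.43
457(b) deferral: $1,329.24 × 0.067 = $89.06
Pre-tax total = $82.43 + $89.06 = $171.49
Taxable wages = $1,329.24 − $171.49 = $1,157.75
Municipal income tax: $1,157.75 × 0.0397 = $45.96
State withholding: $1,157.75 × 0.046 = $53.26
Medicare: $1,329.24 × 0.025 = $33.23
PFL insurance: $1,329.24 × 0.004 = $5.32
State unemployment insurance (employee share): $1,329.24 × 0.008 = $10.63
Total deductions = $82.43 + $89.06 + $45.96 + $53.26 + $33.23 + $5.32 + $10.63 = $319.89
Net pay = $1,329.24 − $319.89 = $1,009.35

$1,009.35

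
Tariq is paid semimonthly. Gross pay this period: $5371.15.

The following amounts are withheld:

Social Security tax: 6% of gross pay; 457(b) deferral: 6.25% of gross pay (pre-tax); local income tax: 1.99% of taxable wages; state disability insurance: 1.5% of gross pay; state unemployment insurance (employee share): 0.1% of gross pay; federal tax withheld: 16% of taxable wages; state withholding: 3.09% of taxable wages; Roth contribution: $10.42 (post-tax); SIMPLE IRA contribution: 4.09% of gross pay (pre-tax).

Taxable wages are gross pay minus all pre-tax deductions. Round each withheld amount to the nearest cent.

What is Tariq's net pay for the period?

SIMPLE IRA contribution: $5371.15 × 0.0409 = $219.68
457(b) deferral: $5371.15 × 0.0625 = $335.70
Pre-tax total = $219.68 + $335.70 = $555.38
Taxable wages = $5371.15 − $555.38 = $4815.77
Local income tax: $4815.77 × 0.0199 = $95.83
State withholding: $4815.77 × 0.0309 = $148.81
Federal tax withheld: $4815.77 × 0.16 = $770.52
State disability insurance: $5371.15 × 0.015 = $80.57
State unemployment insurance (employee share): $5371.15 × 0.001 = $5.37
Social Security tax: $5371.15 × 0.06 = $322.27
Roth contribution: $10.42
Total deductions = $219.68 + $335.70 + $95.83 + $148.81 + $770.52 + $80.57 + $5.37 + $322.27 + $10.42 = $1989.17
Net pay = $5371.15 − $1989.17 = $3381.98

$3381.98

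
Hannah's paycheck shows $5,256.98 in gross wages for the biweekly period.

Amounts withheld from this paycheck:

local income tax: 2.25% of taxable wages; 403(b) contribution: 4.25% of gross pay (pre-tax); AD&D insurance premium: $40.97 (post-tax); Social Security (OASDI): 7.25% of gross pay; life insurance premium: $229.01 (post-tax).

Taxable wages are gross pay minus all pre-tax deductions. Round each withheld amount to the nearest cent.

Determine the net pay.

$4,269.19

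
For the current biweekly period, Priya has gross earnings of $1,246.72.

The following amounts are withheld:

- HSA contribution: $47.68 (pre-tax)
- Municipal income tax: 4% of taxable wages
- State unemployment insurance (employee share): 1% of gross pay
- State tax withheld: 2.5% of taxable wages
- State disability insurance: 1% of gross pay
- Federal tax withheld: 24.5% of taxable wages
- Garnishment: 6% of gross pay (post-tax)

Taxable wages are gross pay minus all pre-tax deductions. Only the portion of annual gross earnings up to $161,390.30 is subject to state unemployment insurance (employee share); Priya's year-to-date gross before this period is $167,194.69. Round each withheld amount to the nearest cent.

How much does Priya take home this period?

$740.07

HSA contribution: $47.68
Taxable wages = $1,246.72 − $47.68 = $1,199.04
Municipal income tax: $1,199.04 × 0.04 = $47.96
Federal tax withheld: $1,199.04 × 0.245 = $293.76
State tax withheld: $1,199.04 × 0.025 = $29.98
State unemployment insurance (employee share): annual cap $161,390.30 already reached (YTD $167,194.69), so $0.00
State disability insurance: $1,246.72 × 0.01 = $12.47
Garnishment: $1,246.72 × 0.06 = $74.80
Total deductions = $47.68 + $47.96 + $293.76 + $29.98 + $0.00 + $12.47 + $74.80 = $506.65
Net pay = $1,246.72 − $506.65 = $740.07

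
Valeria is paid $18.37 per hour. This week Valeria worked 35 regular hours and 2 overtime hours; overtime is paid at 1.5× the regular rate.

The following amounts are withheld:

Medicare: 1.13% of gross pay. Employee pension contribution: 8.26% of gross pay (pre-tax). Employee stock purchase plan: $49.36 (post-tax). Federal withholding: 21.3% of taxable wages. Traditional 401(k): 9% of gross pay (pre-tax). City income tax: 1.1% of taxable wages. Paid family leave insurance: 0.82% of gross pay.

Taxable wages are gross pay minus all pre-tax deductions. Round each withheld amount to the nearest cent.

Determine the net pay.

$385.23

Regular pay: 35 × $18.37 = $642.95
Overtime pay: 2 × $18.37 × 1.5 = $55.11
Gross pay = $642.95 + $55.11 = $698.06
Traditional 401(k): $698.06 × 0.09 = $62.83
Employee pension contribution: $698.06 × 0.0826 = $57.66
Pre-tax total = $62.83 + $57.66 = $120.49
Taxable wages = $698.06 − $120.49 = $577.57
Federal withholding: $577.57 × 0.213 = $123.02
City income tax: $577.57 × 0.011 = $6.35
Paid family leave insurance: $698.06 × 0.0082 = $5.72
Medicare: $698.06 × 0.0113 = $7.89
Employee stock purchase plan: $49.36
Total deductions = $62.83 + $57.66 + $123.02 + $6.35 + $5.72 + $7.89 + $49.36 = $312.83
Net pay = $698.06 − $312.83 = $385.23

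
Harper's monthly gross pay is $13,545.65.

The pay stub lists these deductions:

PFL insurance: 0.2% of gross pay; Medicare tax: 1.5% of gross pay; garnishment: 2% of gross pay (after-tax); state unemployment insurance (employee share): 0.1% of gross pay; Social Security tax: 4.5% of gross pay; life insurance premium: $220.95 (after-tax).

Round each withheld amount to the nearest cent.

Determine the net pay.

$12,200.42

Social Security tax: $13,545.65 × 0.045 = $609.55
Medicare tax: $13,545.65 × 0.015 = $203.18
PFL insurance: $13,545.65 × 0.002 = $27.09
State unemployment insurance (employee share): $13,545.65 × 0.001 = $13.55
Garnishment: $13,545.65 × 0.02 = $270.91
Life insurance premium: $220.95
Total deductions = $609.55 + $203.18 + $27.09 + $13.55 + $270.91 + $220.95 = $1,345.23
Net pay = $13,545.65 − $1,345.23 = $12,200.42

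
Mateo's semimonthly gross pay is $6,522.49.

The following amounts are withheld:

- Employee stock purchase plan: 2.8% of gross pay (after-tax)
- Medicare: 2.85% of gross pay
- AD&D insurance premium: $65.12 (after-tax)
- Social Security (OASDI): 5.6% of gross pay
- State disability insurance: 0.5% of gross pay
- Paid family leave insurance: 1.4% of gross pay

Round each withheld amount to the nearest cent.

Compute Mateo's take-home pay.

Medicare: $6,522.49 × 0.0285 = $185.89
State disability insurance: $6,522.49 × 0.005 = $32.61
Social Security (OASDI): $6,522.49 × 0.056 = $365.26
Paid family leave insurance: $6,522.49 × 0.014 = $91.31
Employee stock purchase plan: $6,522.49 × 0.028 = $182.63
AD&D insurance premium: $65.12
Total deductions = $185.89 + $32.61 + $365.26 + $91.31 + $182.63 + $65.12 = $922.82
Net pay = $6,522.49 − $922.82 = $5,599.67

$5,599.67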